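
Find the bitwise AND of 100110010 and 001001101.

AND: 1 only when both bits are 1
  100110010
& 001001101
-----------
  000000000
Decimal: 306 & 77 = 0



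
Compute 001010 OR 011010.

OR: 1 when either bit is 1
  001010
| 011010
--------
  011010
Decimal: 10 | 26 = 26



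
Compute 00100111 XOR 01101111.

XOR: 1 when bits differ
  00100111
^ 01101111
----------
  01001000
Decimal: 39 ^ 111 = 72



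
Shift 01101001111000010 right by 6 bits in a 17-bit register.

Original: 01101001111000010 (decimal 54210)
Shift right by 6 positions
Drop the 6 low bits; fill with zeros on the left
Result: 00000001101001111 (decimal 847)
Equivalent: 54210 >> 6 = 54210 ÷ 2^6 = 847



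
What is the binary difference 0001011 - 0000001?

Method 1 - Direct subtraction (column by column from the right: bit − bit − borrow-in; if negative, add 2 and borrow 1 from the next column):
borrow: 0000000
        0001011
-       0000001
---------------
        0001010

Method 2 - Add two's complement:
Two's complement of 0000001: invert → 1111110, add 1 → 1111111
  0001011
+ 1111111
---------
 10001010  (end carry out of the top bit = 1)
Discarding the end carry: 0001010
Decimal check:
  0001011 = 8 + 2 + 1 = 11
  0000001 = 1
  11 - 1 = 10, and 0001010 = 8 + 2 = 10 ✓



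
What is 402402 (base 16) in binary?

Convert each hex digit to 4 bits:
  4 = 0100
  0 = 0000
  2 = 0010
  4 = 0100
  0 = 0000
  2 = 0010
Concatenate: 010000000010010000000010



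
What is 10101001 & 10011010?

AND: 1 only when both bits are 1
  10101001
& 10011010
----------
  10001000
Decimal: 169 & 154 = 136



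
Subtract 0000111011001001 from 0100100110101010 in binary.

Method 1 - Direct subtraction (column by column from the right: bit − bit − borrow-in; if negative, add 2 and borrow 1 from the next column):
borrow: 0111110110000010
        0100100110101010
-       0000111011001001
------------------------
        0011101011100001

Method 2 - Add two's complement:
Two's complement of 0000111011001001: invert → 1111000100110110, add 1 → 1111000100110111
  0100100110101010
+ 1111000100110111
------------------
 10011101011100001  (end carry out of the top bit = 1)
Discarding the end carry: 0011101011100001
Decimal check:
  0100100110101010 = 16384 + 2048 + 256 + 128 + 32 + 8 + 2 = 18858
  0000111011001001 = 2048 + 1024 + 512 + 128 + 64 + 8 + 1 = 3785
  18858 - 3785 = 15073, and 0011101011100001 = 8192 + 4096 + 2048 + 512 + 128 + 64 + 32 + 1 = 15073 ✓



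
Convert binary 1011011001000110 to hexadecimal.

Group into 4-bit nibbles from right:
  1011 = B
  0110 = 6
  0100 = 4
  0110 = 6
Result: B646



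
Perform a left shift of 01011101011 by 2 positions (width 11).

Original: 01011101011 (decimal 747)
Shift left by 2 positions
Append 2 zeros on the right and drop the 2 high bits that overflow the 11-bit width
Result: 01110101100 (decimal 940)
Equivalent: 747 << 2 = 747 × 2^2 = 2988, truncated to 11 bits = 940



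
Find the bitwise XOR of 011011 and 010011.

XOR: 1 when bits differ
  011011
^ 010011
--------
  001000
Decimal: 27 ^ 19 = 8



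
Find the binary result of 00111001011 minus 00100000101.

Method 1 - Direct subtraction (column by column from the right: bit − bit − borrow-in; if negative, add 2 and borrow 1 from the next column):
borrow: 00000001000
        00111001011
-       00100000101
-------------------
        00011000110

Method 2 - Add two's complement:
Two's complement of 00100000101: invert → 11011111010, add 1 → 11011111011
  00111001011
+ 11011111011
-------------
 100011000110  (end carry out of the top bit = 1)
Discarding the end carry: 00011000110
Decimal check:
  00111001011 = 256 + 128 + 64 + 8 + 2 + 1 = 459
  00100000101 = 256 + 4 + 1 = 261
  459 - 261 = 198, and 00011000110 = 128 + 64 + 4 + 2 = 198 ✓



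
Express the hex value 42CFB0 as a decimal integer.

Expand by place value (powers of 16):
Digit values: C = 12, F = 15, B = 11
42CFB0 = 4 × 16^5 + 2 × 16^4 + 12 × 16^3 + 15 × 16^2 + 11 × 16^1 + 0 × 16^0
= 4 × 1048576 + 2 × 65536 + 12 × 4096 + 15 × 256 + 11 × 16 + 0 × 1
= 4194304 + 131072 + 49152 + 3840 + 176 + 0
= 4378544



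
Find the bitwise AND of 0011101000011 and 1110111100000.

AND: 1 only when both bits are 1
  0011101000011
& 1110111100000
---------------
  0010101000000
Decimal: 1859 & 7648 = 1344



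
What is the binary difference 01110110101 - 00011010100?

Method 1 - Direct subtraction (column by column from the right: bit − bit − borrow-in; if negative, add 2 and borrow 1 from the next column):
borrow: 00110000000
        01110110101
-       00011010100
-------------------
        01011100001

Method 2 - Add two's complement:
Two's complement of 00011010100: invert → 11100101011, add 1 → 11100101100
  01110110101
+ 11100101100
-------------
 101011100001  (end carry out of the top bit = 1)
Discarding the end carry: 01011100001
Decimal check:
  01110110101 = 512 + 256 + 128 + 32 + 16 + 4 + 1 = 949
  00011010100 = 128 + 64 + 16 + 4 = 212
  949 - 212 = 737, and 01011100001 = 512 + 128 + 64 + 32 + 1 = 737 ✓



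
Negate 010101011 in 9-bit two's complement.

Original: 010101011
Step 1 - Invert all bits: 101010100
Step 2 - Add 1: 101010101
Verification: 010101011 + 101010101 = 1000000000; discarding the end carry (carry out of the top bit) leaves the 9-bit value 000000000, as required for x + (-x)



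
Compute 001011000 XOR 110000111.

XOR: 1 when bits differ
  001011000
^ 110000111
-----------
  111011111
Decimal: 88 ^ 391 = 479



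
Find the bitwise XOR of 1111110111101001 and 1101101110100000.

XOR: 1 when bits differ
  1111110111101001
^ 1101101110100000
------------------
  0010011001001001
Decimal: 65001 ^ 56224 = 9801



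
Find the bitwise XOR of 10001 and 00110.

XOR: 1 when bits differ
  10001
^ 00110
-------
  10111
Decimal: 17 ^ 6 = 23



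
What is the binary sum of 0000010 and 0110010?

Add column by column from the right: bit + bit + carry-in; write the sum mod 2, carry 1 when the sum is 2 or 3.
carry:  0000100
        0000010
+       0110010
---------------
       00110100
(the carry out of the leftmost column, 0, becomes the leading bit)
Decimal check:
  0000010 = 2
  0110010 = 32 + 16 + 2 = 50
  2 + 50 = 52, and 00110100 = 32 + 16 + 4 = 52 ✓



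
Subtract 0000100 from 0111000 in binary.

Method 1 - Direct subtraction (column by column from the right: bit − bit − borrow-in; if negative, add 2 and borrow 1 from the next column):
borrow: 0001000
        0111000
-       0000100
---------------
        0110100

Method 2 - Add two's complement:
Two's complement of 0000100: invert → 1111011, add 1 → 1111100
  0111000
+ 1111100
---------
 10110100  (end carry out of the top bit = 1)
Discarding the end carry: 0110100
Decimal check:
  0111000 = 32 + 16 + 8 = 56
  0000100 = 4
  56 - 4 = 52, and 0110100 = 32 + 16 + 4 = 52 ✓



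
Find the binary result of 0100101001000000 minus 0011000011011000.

Method 1 - Direct subtraction (column by column from the right: bit − bit − borrow-in; if negative, add 2 and borrow 1 from the next column):
borrow: 0110001111110000
        0100101001000000
-       0011000011011000
------------------------
        0001100101101000

Method 2 - Add two's complement:
Two's complement of 0011000011011000: invert → 1100111100100111, add 1 → 1100111100101000
  0100101001000000
+ 1100111100101000
------------------
 10001100101101000  (end carry out of the top bit = 1)
Discarding the end carry: 0001100101101000
Decimal check:
  0100101001000000 = 16384 + 2048 + 512 + 64 = 19008
  0011000011011000 = 8192 + 4096 + 128 + 64 + 16 + 8 = 12504
  19008 - 12504 = 6504, and 0001100101101000 = 4096 + 2048 + 256 + 64 + 32 + 8 = 6504 ✓



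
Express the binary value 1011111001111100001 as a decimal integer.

Sum of powers of 2 for each 1-bit:
2^0 + 2^5 + 2^6 + 2^7 + 2^8 + 2^9 + 2^12 + 2^13 + 2^14 + 2^15 + 2^16 + 2^18
= 1 + 32 + 64 + 128 + 256 + 512 + 4096 + 8192 + 16384 + 32768 + 65536 + 262144
= 390113



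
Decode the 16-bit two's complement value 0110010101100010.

Binary: 0110010101100010
Sign bit: 0 (non-negative)
Read directly as an unsigned value:
0110010101100010 = 16384 + 8192 + 1024 + 256 + 64 + 32 + 2 = 25954
Value: 25954



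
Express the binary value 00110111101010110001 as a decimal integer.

Sum of powers of 2 for each 1-bit:
2^0 + 2^4 + 2^5 + 2^7 + 2^9 + 2^11 + 2^12 + 2^13 + 2^14 + 2^16 + 2^17
= 1 + 16 + 32 + 128 + 512 + 2048 + 4096 + 8192 + 16384 + 65536 + 131072
= 228017



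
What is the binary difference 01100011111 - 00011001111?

Method 1 - Direct subtraction (column by column from the right: bit − bit − borrow-in; if negative, add 2 and borrow 1 from the next column):
borrow: 00110000000
        01100011111
-       00011001111
-------------------
        01001010000

Method 2 - Add two's complement:
Two's complement of 00011001111: invert → 11100110000, add 1 → 11100110001
  01100011111
+ 11100110001
-------------
 101001010000  (end carry out of the top bit = 1)
Discarding the end carry: 01001010000
Decimal check:
  01100011111 = 512 + 256 + 16 + 8 + 4 + 2 + 1 = 799
  00011001111 = 128 + 64 + 8 + 4 + 2 + 1 = 207
  799 - 207 = 592, and 01001010000 = 512 + 64 + 16 = 592 ✓



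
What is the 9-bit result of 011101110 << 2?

Original: 011101110 (decimal 238)
Shift left by 2 positions
Append 2 zeros on the right and drop the 2 high bits that overflow the 9-bit width
Result: 110111000 (decimal 440)
Equivalent: 238 << 2 = 238 × 2^2 = 952, truncated to 9 bits = 440



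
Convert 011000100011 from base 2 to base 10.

Sum of powers of 2 for each 1-bit:
2^0 + 2^1 + 2^5 + 2^9 + 2^10
= 1 + 2 + 32 + 512 + 1024
= 1571



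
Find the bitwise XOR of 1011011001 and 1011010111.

XOR: 1 when bits differ
  1011011001
^ 1011010111
------------
  0000001110
Decimal: 729 ^ 727 = 14



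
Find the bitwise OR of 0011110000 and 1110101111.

OR: 1 when either bit is 1
  0011110000
| 1110101111
------------
  1111111111
Decimal: 240 | 943 = 1023



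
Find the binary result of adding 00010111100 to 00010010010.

Add column by column from the right: bit + bit + carry-in; write the sum mod 2, carry 1 when the sum is 2 or 3.
carry:  00101100000
        00010111100
+       00010010010
-------------------
       000101001110
(the carry out of the leftmost column, 0, becomes the leading bit)
Decimal check:
  00010111100 = 128 + 32 + 16 + 8 + 4 = 188
  00010010010 = 128 + 16 + 2 = 146
  188 + 146 = 334, and 000101001110 = 256 + 64 + 8 + 4 + 2 = 334 ✓



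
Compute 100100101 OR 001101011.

OR: 1 when either bit is 1
  100100101
| 001101011
-----------
  101101111
Decimal: 293 | 107 = 367



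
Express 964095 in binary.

Using repeated division by 2:
964095 ÷ 2 = 482047 remainder 1
482047 ÷ 2 = 241023 remainder 1
241023 ÷ 2 = 120511 remainder 1
120511 ÷ 2 = 60255 remainder 1
60255 ÷ 2 = 30127 remainder 1
30127 ÷ 2 = 15063 remainder 1
15063 ÷ 2 = 7531 remainder 1
7531 ÷ 2 = 3765 remainder 1
3765 ÷ 2 = 1882 remainder 1
1882 ÷ 2 = 941 remainder 0
941 ÷ 2 = 470 remainder 1
470 ÷ 2 = 235 remainder 0
235 ÷ 2 = 117 remainder 1
117 ÷ 2 = 58 remainder 1
58 ÷ 2 = 29 remainder 0
29 ÷ 2 = 14 remainder 1
14 ÷ 2 = 7 remainder 0
7 ÷ 2 = 3 remainder 1
3 ÷ 2 = 1 remainder 1
1 ÷ 2 = 0 remainder 1
Reading remainders bottom to top: 11101011010111111111



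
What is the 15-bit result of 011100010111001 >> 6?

Original: 011100010111001 (decimal 14521)
Shift right by 6 positions
Drop the 6 low bits; fill with zeros on the left
Result: 000000011100010 (decimal 226)
Equivalent: 14521 >> 6 = 14521 ÷ 2^6 = 226



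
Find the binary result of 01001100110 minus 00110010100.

Method 1 - Direct subtraction (column by column from the right: bit − bit − borrow-in; if negative, add 2 and borrow 1 from the next column):
borrow: 01100100000
        01001100110
-       00110010100
-------------------
        00011010010

Method 2 - Add two's complement:
Two's complement of 00110010100: invert → 11001101011, add 1 → 11001101100
  01001100110
+ 11001101100
-------------
 100011010010  (end carry out of the top bit = 1)
Discarding the end carry: 00011010010
Decimal check:
  01001100110 = 512 + 64 + 32 + 4 + 2 = 614
  00110010100 = 256 + 128 + 16 + 4 = 404
  614 - 404 = 210, and 00011010010 = 128 + 64 + 16 + 2 = 210 ✓



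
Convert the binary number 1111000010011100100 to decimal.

Sum of powers of 2 for each 1-bit:
2^2 + 2^5 + 2^6 + 2^7 + 2^10 + 2^15 + 2^16 + 2^17 + 2^18
= 4 + 32 + 64 + 128 + 1024 + 32768 + 65536 + 131072 + 262144
= 492772



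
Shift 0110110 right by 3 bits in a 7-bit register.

Original: 0110110 (decimal 54)
Shift right by 3 positions
Drop the 3 low bits; fill with zeros on the left
Result: 0000110 (decimal 6)
Equivalent: 54 >> 3 = 54 ÷ 2^3 = 6



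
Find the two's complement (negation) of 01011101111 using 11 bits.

Original: 01011101111
Step 1 - Invert all bits: 10100010000
Step 2 - Add 1: 10100010001
Verification: 01011101111 + 10100010001 = 100000000000; discarding the end carry (carry out of the top bit) leaves the 11-bit value 00000000000, as required for x + (-x)



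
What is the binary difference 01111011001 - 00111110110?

Method 1 - Direct subtraction (column by column from the right: bit − bit − borrow-in; if negative, add 2 and borrow 1 from the next column):
borrow: 01111001100
        01111011001
-       00111110110
-------------------
        00111100011

Method 2 - Add two's complement:
Two's complement of 00111110110: invert → 11000001001, add 1 → 11000001010
  01111011001
+ 11000001010
-------------
 100111100011  (end carry out of the top bit = 1)
Discarding the end carry: 00111100011
Decimal check:
  01111011001 = 512 + 256 + 128 + 64 + 16 + 8 + 1 = 985
  00111110110 = 256 + 128 + 64 + 32 + 16 + 4 + 2 = 502
  985 - 502 = 483, and 00111100011 = 256 + 128 + 64 + 32 + 2 + 1 = 483 ✓



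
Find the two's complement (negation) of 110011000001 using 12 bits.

Original (sign bit 1, negative): 110011000001
Step 1 - Invert all bits: 001100111110
Step 2 - Add 1: 001100111111
Verification: 110011000001 + 001100111111 = 1000000000000; discarding the end carry (carry out of the top bit) leaves the 12-bit value 000000000000, as required for x + (-x)



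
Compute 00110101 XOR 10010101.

XOR: 1 when bits differ
  00110101
^ 10010101
----------
  10100000
Decimal: 53 ^ 149 = 160



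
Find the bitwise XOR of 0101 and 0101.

XOR: 1 when bits differ
  0101
^ 0101
------
  0000
Decimal: 5 ^ 5 = 0



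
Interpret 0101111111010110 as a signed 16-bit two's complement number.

Binary: 0101111111010110
Sign bit: 0 (non-negative)
Read directly as an unsigned value:
0101111111010110 = 16384 + 4096 + 2048 + 1024 + 512 + 256 + 128 + 64 + 16 + 4 + 2 = 24534
Value: 24534



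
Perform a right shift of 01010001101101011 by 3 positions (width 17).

Original: 01010001101101011 (decimal 41835)
Shift right by 3 positions
Drop the 3 low bits; fill with zeros on the left
Result: 00001010001101101 (decimal 5229)
Equivalent: 41835 >> 3 = 41835 ÷ 2^3 = 5229



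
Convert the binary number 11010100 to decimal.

Sum of powers of 2 for each 1-bit:
2^2 + 2^4 + 2^6 + 2^7
= 4 + 16 + 64 + 128
= 212



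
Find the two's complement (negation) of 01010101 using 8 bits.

Original: 01010101
Step 1 - Invert all bits: 10101010
Step 2 - Add 1: 10101011
Verification: 01010101 + 10101011 = 100000000; discarding the end carry (carry out of the top bit) leaves the 8-bit value 00000000, as required for x + (-x)



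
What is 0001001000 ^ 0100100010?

XOR: 1 when bits differ
  0001001000
^ 0100100010
------------
  0101101010
Decimal: 72 ^ 290 = 362



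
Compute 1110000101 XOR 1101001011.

XOR: 1 when bits differ
  1110000101
^ 1101001011
------------
  0011001110
Decimal: 901 ^ 843 = 206



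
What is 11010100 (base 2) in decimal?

Sum of powers of 2 for each 1-bit:
2^2 + 2^4 + 2^6 + 2^7
= 4 + 16 + 64 + 128
= 212



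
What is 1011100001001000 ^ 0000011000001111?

XOR: 1 when bits differ
  1011100001001000
^ 0000011000001111
------------------
  1011111001000111
Decimal: 47176 ^ 1551 = 48711



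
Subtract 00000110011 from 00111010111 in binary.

Method 1 - Direct subtraction (column by column from the right: bit − bit − borrow-in; if negative, add 2 and borrow 1 from the next column):
borrow: 00001000000
        00111010111
-       00000110011
-------------------
        00110100100

Method 2 - Add two's complement:
Two's complement of 00000110011: invert → 11111001100, add 1 → 11111001101
  00111010111
+ 11111001101
-------------
 100110100100  (end carry out of the top bit = 1)
Discarding the end carry: 00110100100
Decimal check:
  00111010111 = 256 + 128 + 64 + 16 + 4 + 2 + 1 = 471
  00000110011 = 32 + 16 + 2 + 1 = 51
  471 - 51 = 420, and 00110100100 = 256 + 128 + 32 + 4 = 420 ✓



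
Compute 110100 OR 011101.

OR: 1 when either bit is 1
  110100
| 011101
--------
  111101
Decimal: 52 | 29 = 61



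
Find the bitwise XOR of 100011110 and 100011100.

XOR: 1 when bits differ
  100011110
^ 100011100
-----------
  000000010
Decimal: 286 ^ 284 = 2



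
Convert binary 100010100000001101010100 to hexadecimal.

Group into 4-bit nibbles from right:
  1000 = 8
  1010 = A
  0000 = 0
  0011 = 3
  0101 = 5
  0100 = 4
Result: 8A0354



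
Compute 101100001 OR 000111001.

OR: 1 when either bit is 1
  101100001
| 000111001
-----------
  101111001
Decimal: 353 | 57 = 377



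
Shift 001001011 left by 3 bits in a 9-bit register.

Original: 001001011 (decimal 75)
Shift left by 3 positions
Append 3 zeros on the right and drop the 3 high bits that overflow the 9-bit width
Result: 001011000 (decimal 88)
Equivalent: 75 << 3 = 75 × 2^3 = 600, truncated to 9 bits = 88



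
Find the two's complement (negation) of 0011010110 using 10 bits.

Original: 0011010110
Step 1 - Invert all bits: 1100101001
Step 2 - Add 1: 1100101010
Verification: 0011010110 + 1100101010 = 10000000000; discarding the end carry (carry out of the top bit) leaves the 10-bit value 0000000000, as required for x + (-x)



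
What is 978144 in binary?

Using repeated division by 2:
978144 ÷ 2 = 489072 remainder 0
489072 ÷ 2 = 244536 remainder 0
244536 ÷ 2 = 122268 remainder 0
122268 ÷ 2 = 61134 remainder 0
61134 ÷ 2 = 30567 remainder 0
30567 ÷ 2 = 15283 remainder 1
15283 ÷ 2 = 7641 remainder 1
7641 ÷ 2 = 3820 remainder 1
3820 ÷ 2 = 1910 remainder 0
1910 ÷ 2 = 955 remainder 0
955 ÷ 2 = 477 remainder 1
477 ÷ 2 = 238 remainder 1
238 ÷ 2 = 119 remainder 0
119 ÷ 2 = 59 remainder 1
59 ÷ 2 = 29 remainder 1
29 ÷ 2 = 14 remainder 1
14 ÷ 2 = 7 remainder 0
7 ÷ 2 = 3 remainder 1
3 ÷ 2 = 1 remainder 1
1 ÷ 2 = 0 remainder 1
Reading remainders bottom to top: 11101110110011100000



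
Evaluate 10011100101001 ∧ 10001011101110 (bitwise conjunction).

AND: 1 only when both bits are 1
  10011100101001
& 10001011101110
----------------
  10001000101000
Decimal: 10025 & 8942 = 8744



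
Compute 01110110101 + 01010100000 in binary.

Add column by column from the right: bit + bit + carry-in; write the sum mod 2, carry 1 when the sum is 2 or 3.
carry:  11101000000
        01110110101
+       01010100000
-------------------
       011001010101
(the carry out of the leftmost column, 0, becomes the leading bit)
Decimal check:
  01110110101 = 512 + 256 + 128 + 32 + 16 + 4 + 1 = 949
  01010100000 = 512 + 128 + 32 = 672
  949 + 672 = 1621, and 011001010101 = 1024 + 512 + 64 + 16 + 4 + 1 = 1621 ✓



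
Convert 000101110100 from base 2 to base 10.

Sum of powers of 2 for each 1-bit:
2^2 + 2^4 + 2^5 + 2^6 + 2^8
= 4 + 16 + 32 + 64 + 256
= 372



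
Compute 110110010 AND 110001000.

AND: 1 only when both bits are 1
  110110010
& 110001000
-----------
  110000000
Decimal: 434 & 392 = 384



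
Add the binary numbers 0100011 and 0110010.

Add column by column from the right: bit + bit + carry-in; write the sum mod 2, carry 1 when the sum is 2 or 3.
carry:  1000100
        0100011
+       0110010
---------------
       01010101
(the carry out of the leftmost column, 0, becomes the leading bit)
Decimal check:
  0100011 = 32 + 2 + 1 = 35
  0110010 = 32 + 16 + 2 = 50
  35 + 50 = 85, and 01010101 = 64 + 16 + 4 + 1 = 85 ✓



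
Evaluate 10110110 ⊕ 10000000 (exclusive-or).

XOR: 1 when bits differ
  10110110
^ 10000000
----------
  00110110
Decimal: 182 ^ 128 = 54



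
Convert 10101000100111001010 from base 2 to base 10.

Sum of powers of 2 for each 1-bit:
2^1 + 2^3 + 2^6 + 2^7 + 2^8 + 2^11 + 2^15 + 2^17 + 2^19
= 2 + 8 + 64 + 128 + 256 + 2048 + 32768 + 131072 + 524288
= 690634



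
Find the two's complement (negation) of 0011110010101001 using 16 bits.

Original: 0011110010101001
Step 1 - Invert all bits: 1100001101010110
Step 2 - Add 1: 1100001101010111
Verification: 0011110010101001 + 1100001101010111 = 10000000000000000; discarding the end carry (carry out of the top bit) leaves the 16-bit value 0000000000000000, as required for x + (-x)



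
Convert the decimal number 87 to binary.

Using repeated division by 2:
87 ÷ 2 = 43 remainder 1
43 ÷ 2 = 21 remainder 1
21 ÷ 2 = 10 remainder 1
10 ÷ 2 = 5 remainder 0
5 ÷ 2 = 2 remainder 1
2 ÷ 2 = 1 remainder 0
1 ÷ 2 = 0 remainder 1
Reading remainders bottom to top: 1010111



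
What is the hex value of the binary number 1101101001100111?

Group into 4-bit nibbles from right:
  1101 = D
  1010 = A
  0110 = 6
  0111 = 7
Result: DA67



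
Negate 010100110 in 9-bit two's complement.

Original: 010100110
Step 1 - Invert all bits: 101011001
Step 2 - Add 1: 101011010
Verification: 010100110 + 101011010 = 1000000000; discarding the end carry (carry out of the top bit) leaves the 9-bit value 000000000, as required for x + (-x)



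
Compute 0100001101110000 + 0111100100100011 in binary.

Add column by column from the right: bit + bit + carry-in; write the sum mod 2, carry 1 when the sum is 2 or 3.
carry:  1000011011000000
        0100001101110000
+       0111100100100011
------------------------
       01011110010010011
(the carry out of the leftmost column, 0, becomes the leading bit)
Decimal check:
  0100001101110000 = 16384 + 512 + 256 + 64 + 32 + 16 = 17264
  0111100100100011 = 16384 + 8192 + 4096 + 2048 + 256 + 32 + 2 + 1 = 31011
  17264 + 31011 = 48275, and 01011110010010011 = 32768 + 8192 + 4096 + 2048 + 1024 + 128 + 16 + 2 + 1 = 48275 ✓



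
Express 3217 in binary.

Using repeated division by 2:
3217 ÷ 2 = 1608 remainder 1
1608 ÷ 2 = 804 remainder 0
804 ÷ 2 = 402 remainder 0
402 ÷ 2 = 201 remainder 0
201 ÷ 2 = 100 remainder 1
100 ÷ 2 = 50 remainder 0
50 ÷ 2 = 25 remainder 0
25 ÷ 2 = 12 remainder 1
12 ÷ 2 = 6 remainder 0
6 ÷ 2 = 3 remainder 0
3 ÷ 2 = 1 remainder 1
1 ÷ 2 = 0 remainder 1
Reading remainders bottom to top: 110010010001



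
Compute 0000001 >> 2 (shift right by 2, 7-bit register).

Original: 0000001 (decimal 1)
Shift right by 2 positions
Drop the 2 low bits; fill with zeros on the left
Result: 0000000 (decimal 0)
Equivalent: 1 >> 2 = 1 ÷ 2^2 = 0



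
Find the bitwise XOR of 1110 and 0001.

XOR: 1 when bits differ
  1110
^ 0001
------
  1111
Decimal: 14 ^ 1 = 15



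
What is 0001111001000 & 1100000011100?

AND: 1 only when both bits are 1
  0001111001000
& 1100000011100
---------------
  0000000001000
Decimal: 968 & 6172 = 8



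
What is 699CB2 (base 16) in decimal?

Expand by place value (powers of 16):
Digit values: C = 12, B = 11
699CB2 = 6 × 16^5 + 9 × 16^4 + 9 × 16^3 + 12 × 16^2 + 11 × 16^1 + 2 × 16^0
= 6 × 1048576 + 9 × 65536 + 9 × 4096 + 12 × 256 + 11 × 16 + 2 × 1
= 6291456 + 589824 + 36864 + 3072 + 176 + 2
= 6921394



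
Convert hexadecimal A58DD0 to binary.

Convert each hex digit to 4 bits:
  A = 1010
  5 = 0101
  8 = 1000
  D = 1101
  D = 1101
  0 = 0000
Concatenate: 101001011000110111010000



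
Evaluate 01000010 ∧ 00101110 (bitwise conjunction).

AND: 1 only when both bits are 1
  01000010
& 00101110
----------
  00000010
Decimal: 66 & 46 = 2



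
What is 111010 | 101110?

OR: 1 when either bit is 1
  111010
| 101110
--------
  111110
Decimal: 58 | 46 = 62



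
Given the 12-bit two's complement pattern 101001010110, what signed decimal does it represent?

Binary: 101001010110
Sign bit: 1 (negative)
Invert: 010110101001
Add 1:  010110101010
Magnitude: 010110101010 = 1024 + 256 + 128 + 32 + 8 + 2 = 1450
Value: -1450



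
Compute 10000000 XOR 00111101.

XOR: 1 when bits differ
  10000000
^ 00111101
----------
  10111101
Decimal: 128 ^ 61 = 189



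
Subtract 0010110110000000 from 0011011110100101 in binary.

Method 1 - Direct subtraction (column by column from the right: bit − bit − borrow-in; if negative, add 2 and borrow 1 from the next column):
borrow: 0001000000000000
        0011011110100101
-       0010110110000000
------------------------
        0000101000100101

Method 2 - Add two's complement:
Two's complement of 0010110110000000: invert → 1101001001111111, add 1 → 1101001010000000
  0011011110100101
+ 1101001010000000
------------------
 10000101000100101  (end carry out of the top bit = 1)
Discarding the end carry: 0000101000100101
Decimal check:
  0011011110100101 = 8192 + 4096 + 1024 + 512 + 256 + 128 + 32 + 4 + 1 = 14245
  0010110110000000 = 8192 + 2048 + 1024 + 256 + 128 = 11648
  14245 - 11648 = 2597, and 0000101000100101 = 2048 + 512 + 32 + 4 + 1 = 2597 ✓



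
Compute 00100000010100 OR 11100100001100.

OR: 1 when either bit is 1
  00100000010100
| 11100100001100
----------------
  11100100011100
Decimal: 2068 | 14604 = 14620



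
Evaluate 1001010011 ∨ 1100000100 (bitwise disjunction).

OR: 1 when either bit is 1
  1001010011
| 1100000100
------------
  1101010111
Decimal: 595 | 772 = 855



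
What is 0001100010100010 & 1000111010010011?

AND: 1 only when both bits are 1
  0001100010100010
& 1000111010010011
------------------
  0000100010000010
Decimal: 6306 & 36499 = 2178



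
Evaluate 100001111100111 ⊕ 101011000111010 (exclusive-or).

XOR: 1 when bits differ
  100001111100111
^ 101011000111010
-----------------
  001010111011101
Decimal: 17383 ^ 22074 = 5597



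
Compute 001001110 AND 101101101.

AND: 1 only when both bits are 1
  001001110
& 101101101
-----------
  001001100
Decimal: 78 & 365 = 76



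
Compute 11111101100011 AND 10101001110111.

AND: 1 only when both bits are 1
  11111101100011
& 10101001110111
----------------
  10101001100011
Decimal: 16227 & 10871 = 10851



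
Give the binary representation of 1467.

Using repeated division by 2:
1467 ÷ 2 = 733 remainder 1
733 ÷ 2 = 366 remainder 1
366 ÷ 2 = 183 remainder 0
183 ÷ 2 = 91 remainder 1
91 ÷ 2 = 45 remainder 1
45 ÷ 2 = 22 remainder 1
22 ÷ 2 = 11 remainder 0
11 ÷ 2 = 5 remainder 1
5 ÷ 2 = 2 remainder 1
2 ÷ 2 = 1 remainder 0
1 ÷ 2 = 0 remainder 1
Reading remainders bottom to top: 10110111011



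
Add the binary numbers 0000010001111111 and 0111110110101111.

Add column by column from the right: bit + bit + carry-in; write the sum mod 2, carry 1 when the sum is 2 or 3.
carry:  1111101111111110
        0000010001111111
+       0111110110101111
------------------------
       01000001000101110
(the carry out of the leftmost column, 0, becomes the leading bit)
Decimal check:
  0000010001111111 = 1024 + 64 + 32 + 16 + 8 + 4 + 2 + 1 = 1151
  0111110110101111 = 16384 + 8192 + 4096 + 2048 + 1024 + 256 + 128 + 32 + 8 + 4 + 2 + 1 = 32175
  1151 + 32175 = 33326, and 01000001000101110 = 32768 + 512 + 32 + 8 + 4 + 2 = 33326 ✓



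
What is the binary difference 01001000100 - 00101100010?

Method 1 - Direct subtraction (column by column from the right: bit − bit − borrow-in; if negative, add 2 and borrow 1 from the next column):
borrow: 01111000100
        01001000100
-       00101100010
-------------------
        00011100010

Method 2 - Add two's complement:
Two's complement of 00101100010: invert → 11010011101, add 1 → 11010011110
  01001000100
+ 11010011110
-------------
 100011100010  (end carry out of the top bit = 1)
Discarding the end carry: 00011100010
Decimal check:
  01001000100 = 512 + 64 + 4 = 580
  00101100010 = 256 + 64 + 32 + 2 = 354
  580 - 354 = 226, and 00011100010 = 128 + 64 + 32 + 2 = 226 ✓



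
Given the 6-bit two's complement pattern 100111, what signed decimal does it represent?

Binary: 100111
Sign bit: 1 (negative)
Invert: 011000
Add 1:  011001
Magnitude: 011001 = 16 + 8 + 1 = 25
Value: -25



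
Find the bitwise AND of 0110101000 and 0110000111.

AND: 1 only when both bits are 1
  0110101000
& 0110000111
------------
  0110000000
Decimal: 424 & 391 = 384



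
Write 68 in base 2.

Using repeated division by 2:
68 ÷ 2 = 34 remainder 0
34 ÷ 2 = 17 remainder 0
17 ÷ 2 = 8 remainder 1
8 ÷ 2 = 4 remainder 0
4 ÷ 2 = 2 remainder 0
2 ÷ 2 = 1 remainder 0
1 ÷ 2 = 0 remainder 1
Reading remainders bottom to top: 1000100



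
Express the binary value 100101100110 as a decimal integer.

Sum of powers of 2 for each 1-bit:
2^1 + 2^2 + 2^5 + 2^6 + 2^8 + 2^11
= 2 + 4 + 32 + 64 + 256 + 2048
= 2406



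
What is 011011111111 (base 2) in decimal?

Sum of powers of 2 for each 1-bit:
2^0 + 2^1 + 2^2 + 2^3 + 2^4 + 2^5 + 2^6 + 2^7 + 2^9 + 2^10
= 1 + 2 + 4 + 8 + 16 + 32 + 64 + 128 + 512 + 1024
= 1791



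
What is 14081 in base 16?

Using repeated division by 16 (digits 10–15 are A–F):
14081 ÷ 16 = 880 remainder 1
880 ÷ 16 = 55 remainder 0
55 ÷ 16 = 3 remainder 7
3 ÷ 16 = 0 remainder 3
Reading remainders bottom to top: 3701



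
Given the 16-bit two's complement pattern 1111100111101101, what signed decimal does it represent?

Binary: 1111100111101101
Sign bit: 1 (negative)
Invert: 0000011000010010
Add 1:  0000011000010011
Magnitude: 0000011000010011 = 1024 + 512 + 16 + 2 + 1 = 1555
Value: -1555



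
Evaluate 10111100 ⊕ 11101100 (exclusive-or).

XOR: 1 when bits differ
  10111100
^ 11101100
----------
  01010000
Decimal: 188 ^ 236 = 80



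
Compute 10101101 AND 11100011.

AND: 1 only when both bits are 1
  10101101
& 11100011
----------
  10100001
Decimal: 173 & 227 = 161



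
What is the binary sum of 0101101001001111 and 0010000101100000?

Add column by column from the right: bit + bit + carry-in; write the sum mod 2, carry 1 when the sum is 2 or 3.
carry:  0000000010000000
        0101101001001111
+       0010000101100000
------------------------
       00111101110101111
(the carry out of the leftmost column, 0, becomes the leading bit)
Decimal check:
  0101101001001111 = 16384 + 4096 + 2048 + 512 + 64 + 8 + 4 + 2 + 1 = 23119
  0010000101100000 = 8192 + 256 + 64 + 32 = 8544
  23119 + 8544 = 31663, and 00111101110101111 = 16384 + 8192 + 4096 + 2048 + 512 + 256 + 128 + 32 + 8 + 4 + 2 + 1 = 31663 ✓



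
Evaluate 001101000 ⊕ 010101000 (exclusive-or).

XOR: 1 when bits differ
  001101000
^ 010101000
-----------
  011000000
Decimal: 104 ^ 168 = 192



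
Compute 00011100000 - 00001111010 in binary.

Method 1 - Direct subtraction (column by column from the right: bit − bit − borrow-in; if negative, add 2 and borrow 1 from the next column):
borrow: 00011111100
        00011100000
-       00001111010
-------------------
        00001100110

Method 2 - Add two's complement:
Two's complement of 00001111010: invert → 11110000101, add 1 → 11110000110
  00011100000
+ 11110000110
-------------
 100001100110  (end carry out of the top bit = 1)
Discarding the end carry: 00001100110
Decimal check:
  00011100000 = 128 + 64 + 32 = 224
  00001111010 = 64 + 32 + 16 + 8 + 2 = 122
  224 - 122 = 102, and 00001100110 = 64 + 32 + 4 + 2 = 102 ✓



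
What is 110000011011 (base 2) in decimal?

Sum of powers of 2 for each 1-bit:
2^0 + 2^1 + 2^3 + 2^4 + 2^10 + 2^11
= 1 + 2 + 8 + 16 + 1024 + 2048
= 3099



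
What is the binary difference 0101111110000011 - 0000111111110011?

Method 1 - Direct subtraction (column by column from the right: bit − bit − borrow-in; if negative, add 2 and borrow 1 from the next column):
borrow: 0001111111100000
        0101111110000011
-       0000111111110011
------------------------
        0100111110010000

Method 2 - Add two's complement:
Two's complement of 0000111111110011: invert → 1111000000001100, add 1 → 1111000000001101
  0101111110000011
+ 1111000000001101
------------------
 10100111110010000  (end carry out of the top bit = 1)
Discarding the end carry: 0100111110010000
Decimal check:
  0101111110000011 = 16384 + 4096 + 2048 + 1024 + 512 + 256 + 128 + 2 + 1 = 24451
  0000111111110011 = 2048 + 1024 + 512 + 256 + 128 + 64 + 32 + 16 + 2 + 1 = 4083
  24451 - 4083 = 20368, and 0100111110010000 = 16384 + 2048 + 1024 + 512 + 256 + 128 + 16 = 20368 ✓



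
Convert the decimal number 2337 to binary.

Using repeated division by 2:
2337 ÷ 2 = 1168 remainder 1
1168 ÷ 2 = 584 remainder 0
584 ÷ 2 = 292 remainder 0
292 ÷ 2 = 146 remainder 0
146 ÷ 2 = 73 remainder 0
73 ÷ 2 = 36 remainder 1
36 ÷ 2 = 18 remainder 0
18 ÷ 2 = 9 remainder 0
9 ÷ 2 = 4 remainder 1
4 ÷ 2 = 2 remainder 0
2 ÷ 2 = 1 remainder 0
1 ÷ 2 = 0 remainder 1
Reading remainders bottom to top: 100100100001



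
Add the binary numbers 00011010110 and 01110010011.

Add column by column from the right: bit + bit + carry-in; write the sum mod 2, carry 1 when the sum is 2 or 3.
carry:  11100101100
        00011010110
+       01110010011
-------------------
       010001101001
(the carry out of the leftmost column, 0, becomes the leading bit)
Decimal check:
  00011010110 = 128 + 64 + 16 + 4 + 2 = 214
  01110010011 = 512 + 256 + 128 + 16 + 2 + 1 = 915
  214 + 915 = 1129, and 010001101001 = 1024 + 64 + 32 + 8 + 1 = 1129 ✓



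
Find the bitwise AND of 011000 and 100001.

AND: 1 only when both bits are 1
  011000
& 100001
--------
  000000
Decimal: 24 & 33 = 0



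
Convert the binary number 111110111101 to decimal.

Sum of powers of 2 for each 1-bit:
2^0 + 2^2 + 2^3 + 2^4 + 2^5 + 2^7 + 2^8 + 2^9 + 2^10 + 2^11
= 1 + 4 + 8 + 16 + 32 + 128 + 256 + 512 + 1024 + 2048
= 4029



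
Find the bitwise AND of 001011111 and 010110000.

AND: 1 only when both bits are 1
  001011111
& 010110000
-----------
  000010000
Decimal: 95 & 176 = 16



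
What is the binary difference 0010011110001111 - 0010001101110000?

Method 1 - Direct subtraction (column by column from the right: bit − bit − borrow-in; if negative, add 2 and borrow 1 from the next column):
borrow: 0000000011100000
        0010011110001111
-       0010001101110000
------------------------
        0000010000011111

Method 2 - Add two's complement:
Two's complement of 0010001101110000: invert → 1101110010001111, add 1 → 1101110010010000
  0010011110001111
+ 1101110010010000
------------------
 10000010000011111  (end carry out of the top bit = 1)
Discarding the end carry: 0000010000011111
Decimal check:
  0010011110001111 = 8192 + 1024 + 512 + 256 + 128 + 8 + 4 + 2 + 1 = 10127
  0010001101110000 = 8192 + 512 + 256 + 64 + 32 + 16 = 9072
  10127 - 9072 = 1055, and 0000010000011111 = 1024 + 16 + 8 + 4 + 2 + 1 = 1055 ✓



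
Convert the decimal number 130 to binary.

Using repeated division by 2:
130 ÷ 2 = 65 remainder 0
65 ÷ 2 = 32 remainder 1
32 ÷ 2 = 16 remainder 0
16 ÷ 2 = 8 remainder 0
8 ÷ 2 = 4 remainder 0
4 ÷ 2 = 2 remainder 0
2 ÷ 2 = 1 remainder 0
1 ÷ 2 = 0 remainder 1
Reading remainders bottom to top: 10000010



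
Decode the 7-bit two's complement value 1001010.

Binary: 1001010
Sign bit: 1 (negative)
Invert: 0110101
Add 1:  0110110
Magnitude: 0110110 = 32 + 16 + 4 + 2 = 54
Value: -54



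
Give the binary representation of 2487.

Using repeated division by 2:
2487 ÷ 2 = 1243 remainder 1
1243 ÷ 2 = 621 remainder 1
621 ÷ 2 = 310 remainder 1
310 ÷ 2 = 155 remainder 0
155 ÷ 2 = 77 remainder 1
77 ÷ 2 = 38 remainder 1
38 ÷ 2 = 19 remainder 0
19 ÷ 2 = 9 remainder 1
9 ÷ 2 = 4 remainder 1
4 ÷ 2 = 2 remainder 0
2 ÷ 2 = 1 remainder 0
1 ÷ 2 = 0 remainder 1
Reading remainders bottom to top: 100110110111



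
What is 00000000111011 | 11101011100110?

OR: 1 when either bit is 1
  00000000111011
| 11101011100110
----------------
  11101011111111
Decimal: 59 | 15078 = 15103



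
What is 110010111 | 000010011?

OR: 1 when either bit is 1
  110010111
| 000010011
-----------
  110010111
Decimal: 407 | 19 = 407



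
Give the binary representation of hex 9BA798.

Convert each hex digit to 4 bits:
  9 = 1001
  B = 1011
  A = 1010
  7 = 0111
  9 = 1001
  8 = 1000
Concatenate: 100110111010011110011000



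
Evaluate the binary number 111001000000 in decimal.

Sum of powers of 2 for each 1-bit:
2^6 + 2^9 + 2^10 + 2^11
= 64 + 512 + 1024 + 2048
= 3648



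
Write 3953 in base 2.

Using repeated division by 2:
3953 ÷ 2 = 1976 remainder 1
1976 ÷ 2 = 988 remainder 0
988 ÷ 2 = 494 remainder 0
494 ÷ 2 = 247 remainder 0
247 ÷ 2 = 123 remainder 1
123 ÷ 2 = 61 remainder 1
61 ÷ 2 = 30 remainder 1
30 ÷ 2 = 15 remainder 0
15 ÷ 2 = 7 remainder 1
7 ÷ 2 = 3 remainder 1
3 ÷ 2 = 1 remainder 1
1 ÷ 2 = 0 remainder 1
Reading remainders bottom to top: 111101110001



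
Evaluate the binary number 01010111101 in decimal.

Sum of powers of 2 for each 1-bit:
2^0 + 2^2 + 2^3 + 2^4 + 2^5 + 2^7 + 2^9
= 1 + 4 + 8 + 16 + 32 + 128 + 512
= 701



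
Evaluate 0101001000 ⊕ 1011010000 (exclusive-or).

XOR: 1 when bits differ
  0101001000
^ 1011010000
------------
  1110011000
Decimal: 328 ^ 720 = 920



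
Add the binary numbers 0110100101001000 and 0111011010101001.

Add column by column from the right: bit + bit + carry-in; write the sum mod 2, carry 1 when the sum is 2 or 3.
carry:  1100000000010000
        0110100101001000
+       0111011010101001
------------------------
       01101111111110001
(the carry out of the leftmost column, 0, becomes the leading bit)
Decimal check:
  0110100101001000 = 16384 + 8192 + 2048 + 256 + 64 + 8 = 26952
  0111011010101001 = 16384 + 8192 + 4096 + 1024 + 512 + 128 + 32 + 8 + 1 = 30377
  26952 + 30377 = 57329, and 01101111111110001 = 32768 + 16384 + 4096 + 2048 + 1024 + 512 + 256 + 128 + 64 + 32 + 16 + 1 = 57329 ✓



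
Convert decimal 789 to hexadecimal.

Using repeated division by 16 (digits 10–15 are A–F):
789 ÷ 16 = 49 remainder 5
49 ÷ 16 = 3 remainder 1
3 ÷ 16 = 0 remainder 3
Reading remainders bottom to top: 315



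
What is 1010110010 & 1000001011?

AND: 1 only when both bits are 1
  1010110010
& 1000001011
------------
  1000000010
Decimal: 690 & 523 = 514



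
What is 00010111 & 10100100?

AND: 1 only when both bits are 1
  00010111
& 10100100
----------
  00000100
Decimal: 23 & 164 = 4



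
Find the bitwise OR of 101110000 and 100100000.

OR: 1 when either bit is 1
  101110000
| 100100000
-----------
  101110000
Decimal: 368 | 288 = 368



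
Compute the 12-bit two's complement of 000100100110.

Original: 000100100110
Step 1 - Invert all bits: 111011011001
Step 2 - Add 1: 111011011010
Verification: 000100100110 + 111011011010 = 1000000000000; discarding the end carry (carry out of the top bit) leaves the 12-bit value 000000000000, as required for x + (-x)



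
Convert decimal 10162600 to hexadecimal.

Using repeated division by 16 (digits 10–15 are A–F):
10162600 ÷ 16 = 635162 remainder 8
635162 ÷ 16 = 39697 remainder 10 (A)
39697 ÷ 16 = 2481 remainder 1
2481 ÷ 16 = 155 remainder 1
155 ÷ 16 = 9 remainder 11 (B)
9 ÷ 16 = 0 remainder 9
Reading remainders bottom to top: 9B11A8



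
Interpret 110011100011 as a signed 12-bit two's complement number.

Binary: 110011100011
Sign bit: 1 (negative)
Invert: 001100011100
Add 1:  001100011101
Magnitude: 001100011101 = 512 + 256 + 16 + 8 + 4 + 1 = 797
Value: -797



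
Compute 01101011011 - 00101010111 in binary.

Method 1 - Direct subtraction (column by column from the right: bit − bit − borrow-in; if negative, add 2 and borrow 1 from the next column):
borrow: 00000001000
        01101011011
-       00101010111
-------------------
        01000000100

Method 2 - Add two's complement:
Two's complement of 00101010111: invert → 11010101000, add 1 → 11010101001
  01101011011
+ 11010101001
-------------
 101000000100  (end carry out of the top bit = 1)
Discarding the end carry: 01000000100
Decimal check:
  01101011011 = 512 + 256 + 64 + 16 + 8 + 2 + 1 = 859
  00101010111 = 256 + 64 + 16 + 4 + 2 + 1 = 343
  859 - 343 = 516, and 01000000100 = 512 + 4 = 516 ✓

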